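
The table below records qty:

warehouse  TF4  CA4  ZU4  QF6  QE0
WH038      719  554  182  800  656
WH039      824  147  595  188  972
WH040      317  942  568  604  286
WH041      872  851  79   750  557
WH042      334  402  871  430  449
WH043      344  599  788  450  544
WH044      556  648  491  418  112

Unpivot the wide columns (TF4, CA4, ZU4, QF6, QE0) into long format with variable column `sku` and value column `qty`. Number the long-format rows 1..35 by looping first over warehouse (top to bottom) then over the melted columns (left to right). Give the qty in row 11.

317

35 rows total (7 × 5). Row 11: index ⌊(11-1)/5⌋ = 2 into warehouse → WH040; (11-1) mod 5 = 0 into the melted columns → TF4.
So row 11 is (WH040, TF4, 317); qty = 317.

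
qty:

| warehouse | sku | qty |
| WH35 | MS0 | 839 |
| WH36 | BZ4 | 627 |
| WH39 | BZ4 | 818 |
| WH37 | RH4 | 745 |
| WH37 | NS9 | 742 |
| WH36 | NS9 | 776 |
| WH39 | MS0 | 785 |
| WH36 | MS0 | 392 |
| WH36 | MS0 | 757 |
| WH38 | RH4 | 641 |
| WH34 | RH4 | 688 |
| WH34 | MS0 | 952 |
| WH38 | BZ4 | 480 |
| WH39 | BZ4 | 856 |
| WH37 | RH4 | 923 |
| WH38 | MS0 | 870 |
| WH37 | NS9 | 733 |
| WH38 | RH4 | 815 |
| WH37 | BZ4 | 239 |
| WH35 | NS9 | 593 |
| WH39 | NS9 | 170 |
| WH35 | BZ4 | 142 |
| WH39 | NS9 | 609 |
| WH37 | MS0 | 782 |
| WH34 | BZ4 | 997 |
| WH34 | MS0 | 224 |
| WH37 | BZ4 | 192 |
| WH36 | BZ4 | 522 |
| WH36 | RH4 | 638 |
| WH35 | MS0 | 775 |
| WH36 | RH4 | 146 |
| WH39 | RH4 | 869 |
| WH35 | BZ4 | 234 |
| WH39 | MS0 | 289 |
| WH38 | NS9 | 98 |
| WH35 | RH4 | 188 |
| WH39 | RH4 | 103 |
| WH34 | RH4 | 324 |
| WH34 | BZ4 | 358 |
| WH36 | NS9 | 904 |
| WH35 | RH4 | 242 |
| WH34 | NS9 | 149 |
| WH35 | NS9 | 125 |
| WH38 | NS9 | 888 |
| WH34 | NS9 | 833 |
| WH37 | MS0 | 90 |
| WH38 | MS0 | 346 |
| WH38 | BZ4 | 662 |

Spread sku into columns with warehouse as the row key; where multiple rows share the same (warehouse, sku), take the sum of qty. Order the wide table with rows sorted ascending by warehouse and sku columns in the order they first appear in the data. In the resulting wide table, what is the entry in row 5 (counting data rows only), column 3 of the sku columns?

With rows sorted ascending by warehouse, row 5 is warehouse=WH38. sku columns in first-appearance order: MS0, BZ4, RH4, NS9; column 3 is RH4.
Long rows with warehouse=WH38, sku=RH4: 641 + 815 = 1456.

1456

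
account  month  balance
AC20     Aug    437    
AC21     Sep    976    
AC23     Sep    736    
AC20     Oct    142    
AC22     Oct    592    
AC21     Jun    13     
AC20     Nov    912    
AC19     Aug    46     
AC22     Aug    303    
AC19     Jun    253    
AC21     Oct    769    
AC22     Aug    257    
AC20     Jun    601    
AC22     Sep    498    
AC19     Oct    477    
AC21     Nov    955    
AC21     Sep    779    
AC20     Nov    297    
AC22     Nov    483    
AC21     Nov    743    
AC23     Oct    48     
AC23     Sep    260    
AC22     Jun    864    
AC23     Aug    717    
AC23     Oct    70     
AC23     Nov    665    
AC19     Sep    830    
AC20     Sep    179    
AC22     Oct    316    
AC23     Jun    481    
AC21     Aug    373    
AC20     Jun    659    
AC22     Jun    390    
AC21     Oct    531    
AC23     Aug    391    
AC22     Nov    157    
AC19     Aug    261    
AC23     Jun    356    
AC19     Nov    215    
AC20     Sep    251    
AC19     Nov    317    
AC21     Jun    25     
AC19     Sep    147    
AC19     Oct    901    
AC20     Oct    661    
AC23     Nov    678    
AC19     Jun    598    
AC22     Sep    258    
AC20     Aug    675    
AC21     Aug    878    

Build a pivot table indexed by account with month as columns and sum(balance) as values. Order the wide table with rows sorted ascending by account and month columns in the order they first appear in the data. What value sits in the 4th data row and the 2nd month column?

756

With rows sorted ascending by account, row 4 is account=AC22. month columns in first-appearance order: Aug, Sep, Oct, Jun, Nov; column 2 is Sep.
Long rows with account=AC22, month=Sep: 498 + 258 = 756.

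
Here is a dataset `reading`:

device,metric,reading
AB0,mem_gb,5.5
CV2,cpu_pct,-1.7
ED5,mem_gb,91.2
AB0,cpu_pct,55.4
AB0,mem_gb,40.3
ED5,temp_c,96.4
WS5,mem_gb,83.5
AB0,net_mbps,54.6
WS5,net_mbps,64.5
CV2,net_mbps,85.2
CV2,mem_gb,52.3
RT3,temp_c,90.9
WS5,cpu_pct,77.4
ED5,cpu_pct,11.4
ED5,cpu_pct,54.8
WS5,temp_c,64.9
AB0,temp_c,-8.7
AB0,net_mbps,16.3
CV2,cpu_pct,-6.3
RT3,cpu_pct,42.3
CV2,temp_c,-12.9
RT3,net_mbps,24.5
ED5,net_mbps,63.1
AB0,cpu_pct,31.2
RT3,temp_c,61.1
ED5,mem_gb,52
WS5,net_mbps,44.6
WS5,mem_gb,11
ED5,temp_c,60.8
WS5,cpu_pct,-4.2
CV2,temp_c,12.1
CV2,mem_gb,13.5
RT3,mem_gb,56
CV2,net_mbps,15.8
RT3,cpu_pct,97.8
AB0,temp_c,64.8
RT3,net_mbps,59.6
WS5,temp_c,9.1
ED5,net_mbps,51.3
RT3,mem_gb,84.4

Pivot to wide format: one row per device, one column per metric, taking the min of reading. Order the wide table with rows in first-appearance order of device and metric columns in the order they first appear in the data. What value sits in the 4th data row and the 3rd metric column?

9.1

With rows in first-appearance order of device, row 4 is device=WS5. metric columns in first-appearance order: mem_gb, cpu_pct, temp_c, net_mbps; column 3 is temp_c.
Long rows with device=WS5, metric=temp_c: min(64.9, 9.1) = 9.1.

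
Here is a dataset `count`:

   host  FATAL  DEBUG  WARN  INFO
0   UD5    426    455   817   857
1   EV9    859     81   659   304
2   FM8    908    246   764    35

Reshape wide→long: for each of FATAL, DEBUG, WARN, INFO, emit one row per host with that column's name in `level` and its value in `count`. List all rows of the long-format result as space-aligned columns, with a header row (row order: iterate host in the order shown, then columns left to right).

host  level  count
UD5   FATAL  426  
UD5   DEBUG  455  
UD5   WARN   817  
UD5   INFO   857  
EV9   FATAL  859  
EV9   DEBUG  81   
EV9   WARN   659  
EV9   INFO   304  
FM8   FATAL  908  
FM8   DEBUG  246  
FM8   WARN   764  
FM8   INFO   35   

Each (host, column) pair becomes one row: 3 × 4 = 12 rows.
For example, (UD5, FATAL) → count=426.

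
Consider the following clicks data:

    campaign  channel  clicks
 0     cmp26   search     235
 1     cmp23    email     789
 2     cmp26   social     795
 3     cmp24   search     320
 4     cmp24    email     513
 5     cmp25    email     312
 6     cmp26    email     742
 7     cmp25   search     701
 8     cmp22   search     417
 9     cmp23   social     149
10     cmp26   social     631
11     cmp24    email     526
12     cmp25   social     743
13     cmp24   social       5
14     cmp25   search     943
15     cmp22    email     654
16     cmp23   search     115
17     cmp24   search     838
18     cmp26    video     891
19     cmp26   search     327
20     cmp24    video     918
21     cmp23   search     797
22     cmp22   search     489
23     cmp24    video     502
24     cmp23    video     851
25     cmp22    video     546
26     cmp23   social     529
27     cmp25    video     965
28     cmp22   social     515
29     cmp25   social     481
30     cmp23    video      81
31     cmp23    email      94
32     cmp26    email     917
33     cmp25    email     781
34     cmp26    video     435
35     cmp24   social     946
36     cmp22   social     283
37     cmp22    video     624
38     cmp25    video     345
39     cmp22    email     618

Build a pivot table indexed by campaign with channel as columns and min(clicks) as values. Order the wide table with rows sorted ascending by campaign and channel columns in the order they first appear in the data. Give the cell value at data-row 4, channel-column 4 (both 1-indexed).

345

With rows sorted ascending by campaign, row 4 is campaign=cmp25. channel columns in first-appearance order: search, email, social, video; column 4 is video.
Long rows with campaign=cmp25, channel=video: min(965, 345) = 345.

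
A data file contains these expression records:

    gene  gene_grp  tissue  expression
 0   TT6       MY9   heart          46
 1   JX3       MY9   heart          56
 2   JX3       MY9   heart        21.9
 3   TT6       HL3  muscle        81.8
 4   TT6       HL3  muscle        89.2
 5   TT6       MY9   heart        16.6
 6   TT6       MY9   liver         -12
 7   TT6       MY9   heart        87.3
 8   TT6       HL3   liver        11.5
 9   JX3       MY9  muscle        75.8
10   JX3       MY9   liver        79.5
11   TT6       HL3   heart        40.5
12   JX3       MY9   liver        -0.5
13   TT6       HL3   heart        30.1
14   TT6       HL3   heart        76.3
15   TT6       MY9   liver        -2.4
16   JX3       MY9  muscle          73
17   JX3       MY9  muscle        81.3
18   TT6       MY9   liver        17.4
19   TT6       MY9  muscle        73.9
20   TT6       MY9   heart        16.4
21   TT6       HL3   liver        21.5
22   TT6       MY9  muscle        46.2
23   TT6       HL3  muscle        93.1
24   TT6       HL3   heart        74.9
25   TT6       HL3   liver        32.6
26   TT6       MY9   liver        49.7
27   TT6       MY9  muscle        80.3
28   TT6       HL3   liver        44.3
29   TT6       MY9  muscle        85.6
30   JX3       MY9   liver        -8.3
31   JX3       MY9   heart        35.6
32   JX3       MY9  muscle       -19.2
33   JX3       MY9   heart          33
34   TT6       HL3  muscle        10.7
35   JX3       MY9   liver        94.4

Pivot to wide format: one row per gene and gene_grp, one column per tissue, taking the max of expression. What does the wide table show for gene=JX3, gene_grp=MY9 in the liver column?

94.4

Rows with gene=JX3, gene_grp=MY9 and tissue=liver: expression values are 79.5, -0.5, -8.3, 94.4.
max(79.5, -0.5, -8.3, 94.4) = 94.4.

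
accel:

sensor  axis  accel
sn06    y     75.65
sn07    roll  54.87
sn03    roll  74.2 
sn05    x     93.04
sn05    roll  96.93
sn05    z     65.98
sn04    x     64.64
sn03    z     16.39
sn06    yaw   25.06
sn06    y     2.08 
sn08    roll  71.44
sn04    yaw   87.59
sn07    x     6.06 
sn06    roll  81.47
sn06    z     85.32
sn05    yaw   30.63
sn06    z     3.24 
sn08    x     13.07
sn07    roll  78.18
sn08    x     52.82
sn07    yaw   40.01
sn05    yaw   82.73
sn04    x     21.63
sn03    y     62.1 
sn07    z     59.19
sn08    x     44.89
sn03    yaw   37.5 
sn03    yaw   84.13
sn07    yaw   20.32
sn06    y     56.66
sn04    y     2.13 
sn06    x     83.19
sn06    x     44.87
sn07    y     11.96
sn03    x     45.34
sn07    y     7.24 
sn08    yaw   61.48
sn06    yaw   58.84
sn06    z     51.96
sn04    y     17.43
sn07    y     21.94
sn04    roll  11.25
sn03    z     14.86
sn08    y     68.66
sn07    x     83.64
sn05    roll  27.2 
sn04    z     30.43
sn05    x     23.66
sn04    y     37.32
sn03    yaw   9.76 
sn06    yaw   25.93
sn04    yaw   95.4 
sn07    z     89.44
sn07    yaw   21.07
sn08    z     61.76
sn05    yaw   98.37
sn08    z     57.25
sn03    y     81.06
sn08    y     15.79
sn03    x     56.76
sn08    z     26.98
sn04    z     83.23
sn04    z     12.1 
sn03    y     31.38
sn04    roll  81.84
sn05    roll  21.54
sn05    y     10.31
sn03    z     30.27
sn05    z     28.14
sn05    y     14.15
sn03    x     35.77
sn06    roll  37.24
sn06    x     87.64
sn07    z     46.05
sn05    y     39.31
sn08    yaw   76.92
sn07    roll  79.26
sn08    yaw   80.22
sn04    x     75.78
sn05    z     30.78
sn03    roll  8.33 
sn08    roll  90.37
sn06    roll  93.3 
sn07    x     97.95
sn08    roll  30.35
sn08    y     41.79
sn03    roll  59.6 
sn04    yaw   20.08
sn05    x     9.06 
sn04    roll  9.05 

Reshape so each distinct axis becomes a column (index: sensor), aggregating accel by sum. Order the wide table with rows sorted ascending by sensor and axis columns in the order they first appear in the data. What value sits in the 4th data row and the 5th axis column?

109.83

With rows sorted ascending by sensor, row 4 is sensor=sn06. axis columns in first-appearance order: y, roll, x, z, yaw; column 5 is yaw.
Long rows with sensor=sn06, axis=yaw: 25.06 + 58.84 + 25.93 = 109.83.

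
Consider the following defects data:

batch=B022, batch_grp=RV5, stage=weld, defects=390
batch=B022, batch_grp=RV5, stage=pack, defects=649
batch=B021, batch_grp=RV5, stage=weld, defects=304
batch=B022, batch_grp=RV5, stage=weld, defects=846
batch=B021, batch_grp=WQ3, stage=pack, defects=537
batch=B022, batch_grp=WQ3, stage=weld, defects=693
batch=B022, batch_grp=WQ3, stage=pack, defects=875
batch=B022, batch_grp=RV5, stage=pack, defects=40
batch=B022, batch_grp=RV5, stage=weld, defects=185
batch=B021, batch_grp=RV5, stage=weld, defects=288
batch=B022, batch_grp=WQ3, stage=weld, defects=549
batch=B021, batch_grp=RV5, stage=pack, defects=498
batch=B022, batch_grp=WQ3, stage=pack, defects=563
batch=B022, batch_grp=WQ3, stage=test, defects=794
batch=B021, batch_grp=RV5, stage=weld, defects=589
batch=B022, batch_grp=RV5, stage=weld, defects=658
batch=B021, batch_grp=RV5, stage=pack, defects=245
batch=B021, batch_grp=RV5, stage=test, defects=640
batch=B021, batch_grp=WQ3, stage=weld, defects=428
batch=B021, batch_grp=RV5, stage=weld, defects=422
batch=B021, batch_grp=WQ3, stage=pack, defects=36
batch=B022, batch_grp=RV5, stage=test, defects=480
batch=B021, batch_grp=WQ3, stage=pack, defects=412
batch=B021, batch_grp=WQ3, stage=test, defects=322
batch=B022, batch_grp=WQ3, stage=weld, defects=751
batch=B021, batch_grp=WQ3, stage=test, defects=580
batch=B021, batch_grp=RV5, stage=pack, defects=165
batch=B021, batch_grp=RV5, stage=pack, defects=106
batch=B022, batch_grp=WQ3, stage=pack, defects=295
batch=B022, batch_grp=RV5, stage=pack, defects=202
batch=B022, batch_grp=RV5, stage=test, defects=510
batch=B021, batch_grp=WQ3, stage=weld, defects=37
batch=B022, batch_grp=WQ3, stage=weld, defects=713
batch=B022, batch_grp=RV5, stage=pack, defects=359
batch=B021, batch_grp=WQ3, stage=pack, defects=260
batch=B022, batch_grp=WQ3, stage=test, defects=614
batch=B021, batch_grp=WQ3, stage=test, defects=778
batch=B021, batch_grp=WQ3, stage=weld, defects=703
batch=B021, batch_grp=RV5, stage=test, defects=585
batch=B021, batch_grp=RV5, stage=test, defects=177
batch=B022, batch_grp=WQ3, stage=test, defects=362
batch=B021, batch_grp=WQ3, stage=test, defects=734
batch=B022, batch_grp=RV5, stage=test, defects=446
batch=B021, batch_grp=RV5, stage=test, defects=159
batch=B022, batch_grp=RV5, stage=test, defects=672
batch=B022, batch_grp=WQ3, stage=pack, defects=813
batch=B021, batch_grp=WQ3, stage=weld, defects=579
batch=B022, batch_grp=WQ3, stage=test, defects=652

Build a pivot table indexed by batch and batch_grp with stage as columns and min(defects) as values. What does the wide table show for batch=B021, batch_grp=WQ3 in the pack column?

Rows with batch=B021, batch_grp=WQ3 and stage=pack: defects values are 537, 36, 412, 260.
min(537, 36, 412, 260) = 36.

36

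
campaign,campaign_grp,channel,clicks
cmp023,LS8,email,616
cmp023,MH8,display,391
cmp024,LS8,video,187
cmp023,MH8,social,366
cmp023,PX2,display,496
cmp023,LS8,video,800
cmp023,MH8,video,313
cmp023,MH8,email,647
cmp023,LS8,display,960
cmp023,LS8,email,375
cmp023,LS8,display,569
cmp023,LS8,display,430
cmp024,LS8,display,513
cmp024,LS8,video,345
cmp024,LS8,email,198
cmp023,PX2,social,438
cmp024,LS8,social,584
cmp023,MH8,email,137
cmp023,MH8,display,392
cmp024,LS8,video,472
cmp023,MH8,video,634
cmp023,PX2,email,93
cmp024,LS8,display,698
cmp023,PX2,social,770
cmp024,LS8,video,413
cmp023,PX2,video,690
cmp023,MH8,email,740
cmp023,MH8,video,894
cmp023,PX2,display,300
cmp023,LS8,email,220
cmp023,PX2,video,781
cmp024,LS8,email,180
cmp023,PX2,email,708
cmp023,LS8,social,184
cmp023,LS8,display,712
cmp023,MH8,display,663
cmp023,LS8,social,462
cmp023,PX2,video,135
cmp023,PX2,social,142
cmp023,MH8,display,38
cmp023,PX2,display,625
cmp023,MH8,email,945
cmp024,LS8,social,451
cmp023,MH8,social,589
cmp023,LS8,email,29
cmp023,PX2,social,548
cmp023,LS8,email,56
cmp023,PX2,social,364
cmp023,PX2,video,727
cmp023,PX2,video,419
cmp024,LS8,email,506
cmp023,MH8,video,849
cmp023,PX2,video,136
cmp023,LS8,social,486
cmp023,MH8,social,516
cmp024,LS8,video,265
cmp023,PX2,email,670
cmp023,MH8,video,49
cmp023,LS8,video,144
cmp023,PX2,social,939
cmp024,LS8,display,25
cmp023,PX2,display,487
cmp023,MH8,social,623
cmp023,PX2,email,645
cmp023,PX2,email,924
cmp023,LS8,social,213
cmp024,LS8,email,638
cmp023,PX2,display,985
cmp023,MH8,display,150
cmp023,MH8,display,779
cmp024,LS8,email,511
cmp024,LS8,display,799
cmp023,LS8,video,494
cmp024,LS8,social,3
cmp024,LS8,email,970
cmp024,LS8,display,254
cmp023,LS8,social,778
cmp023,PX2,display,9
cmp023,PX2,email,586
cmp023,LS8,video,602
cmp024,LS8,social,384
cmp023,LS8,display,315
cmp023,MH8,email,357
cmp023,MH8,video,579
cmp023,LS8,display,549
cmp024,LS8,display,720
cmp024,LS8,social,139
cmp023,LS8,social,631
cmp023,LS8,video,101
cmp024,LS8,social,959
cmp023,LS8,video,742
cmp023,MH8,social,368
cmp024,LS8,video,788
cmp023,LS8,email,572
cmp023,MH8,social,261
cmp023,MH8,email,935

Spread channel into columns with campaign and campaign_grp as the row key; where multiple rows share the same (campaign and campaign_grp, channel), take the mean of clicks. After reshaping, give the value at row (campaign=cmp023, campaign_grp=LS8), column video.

Rows with campaign=cmp023, campaign_grp=LS8 and channel=video: clicks values are 800, 144, 494, 602, 101, 742.
(800 + 144 + 494 + 602 + 101 + 742) / 6 = 480.50.

480.50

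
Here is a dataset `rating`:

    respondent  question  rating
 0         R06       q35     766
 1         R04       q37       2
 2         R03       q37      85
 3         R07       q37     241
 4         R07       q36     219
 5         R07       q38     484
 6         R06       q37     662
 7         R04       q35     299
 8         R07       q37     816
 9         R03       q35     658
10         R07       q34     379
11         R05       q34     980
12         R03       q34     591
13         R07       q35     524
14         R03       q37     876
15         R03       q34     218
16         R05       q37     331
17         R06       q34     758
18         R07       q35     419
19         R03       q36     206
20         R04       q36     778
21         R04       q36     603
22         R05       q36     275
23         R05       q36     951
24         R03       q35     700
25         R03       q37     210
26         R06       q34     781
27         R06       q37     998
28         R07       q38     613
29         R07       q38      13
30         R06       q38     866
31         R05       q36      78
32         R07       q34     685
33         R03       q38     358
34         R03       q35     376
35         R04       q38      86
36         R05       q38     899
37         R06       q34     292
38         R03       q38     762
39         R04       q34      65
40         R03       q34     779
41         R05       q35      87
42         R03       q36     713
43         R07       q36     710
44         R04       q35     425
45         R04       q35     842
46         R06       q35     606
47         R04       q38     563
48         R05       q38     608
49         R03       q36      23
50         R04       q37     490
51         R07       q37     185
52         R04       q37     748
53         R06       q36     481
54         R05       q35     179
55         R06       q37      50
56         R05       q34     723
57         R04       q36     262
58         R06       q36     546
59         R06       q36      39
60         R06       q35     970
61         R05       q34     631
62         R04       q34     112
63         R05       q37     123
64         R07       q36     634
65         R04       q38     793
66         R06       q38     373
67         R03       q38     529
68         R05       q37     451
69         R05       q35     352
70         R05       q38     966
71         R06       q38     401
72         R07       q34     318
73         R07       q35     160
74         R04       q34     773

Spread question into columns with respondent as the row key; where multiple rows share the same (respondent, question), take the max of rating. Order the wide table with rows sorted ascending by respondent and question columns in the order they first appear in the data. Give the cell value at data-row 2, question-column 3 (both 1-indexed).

778

With rows sorted ascending by respondent, row 2 is respondent=R04. question columns in first-appearance order: q35, q37, q36, q38, q34; column 3 is q36.
Long rows with respondent=R04, question=q36: max(778, 603, 262) = 778.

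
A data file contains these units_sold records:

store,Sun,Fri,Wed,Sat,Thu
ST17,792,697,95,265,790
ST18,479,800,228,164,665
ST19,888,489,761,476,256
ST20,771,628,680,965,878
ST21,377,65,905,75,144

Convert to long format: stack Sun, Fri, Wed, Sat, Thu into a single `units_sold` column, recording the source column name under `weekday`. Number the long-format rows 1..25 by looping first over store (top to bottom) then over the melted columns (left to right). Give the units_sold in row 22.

25 rows total (5 × 5). Row 22: index ⌊(22-1)/5⌋ = 4 into store → ST21; (22-1) mod 5 = 1 into the melted columns → Fri.
So row 22 is (ST21, Fri, 65); units_sold = 65.

65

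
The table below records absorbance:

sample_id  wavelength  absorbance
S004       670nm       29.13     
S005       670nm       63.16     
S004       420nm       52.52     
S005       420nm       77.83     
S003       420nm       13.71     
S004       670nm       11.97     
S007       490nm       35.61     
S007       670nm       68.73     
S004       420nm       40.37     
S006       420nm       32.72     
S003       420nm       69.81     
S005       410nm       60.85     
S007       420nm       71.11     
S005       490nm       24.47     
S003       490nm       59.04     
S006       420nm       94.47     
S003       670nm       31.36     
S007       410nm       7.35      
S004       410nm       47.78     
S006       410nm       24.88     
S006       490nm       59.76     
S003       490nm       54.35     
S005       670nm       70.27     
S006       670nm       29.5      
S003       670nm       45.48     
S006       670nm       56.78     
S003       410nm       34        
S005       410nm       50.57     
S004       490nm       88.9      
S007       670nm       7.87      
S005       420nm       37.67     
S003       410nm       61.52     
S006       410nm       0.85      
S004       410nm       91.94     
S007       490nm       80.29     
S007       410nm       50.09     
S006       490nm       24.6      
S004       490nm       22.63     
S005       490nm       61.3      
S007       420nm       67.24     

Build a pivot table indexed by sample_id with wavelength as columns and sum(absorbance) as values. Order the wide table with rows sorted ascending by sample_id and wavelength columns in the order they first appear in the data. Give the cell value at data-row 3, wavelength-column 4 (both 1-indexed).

111.42

With rows sorted ascending by sample_id, row 3 is sample_id=S005. wavelength columns in first-appearance order: 670nm, 420nm, 490nm, 410nm; column 4 is 410nm.
Long rows with sample_id=S005, wavelength=410nm: 60.85 + 50.57 = 111.42.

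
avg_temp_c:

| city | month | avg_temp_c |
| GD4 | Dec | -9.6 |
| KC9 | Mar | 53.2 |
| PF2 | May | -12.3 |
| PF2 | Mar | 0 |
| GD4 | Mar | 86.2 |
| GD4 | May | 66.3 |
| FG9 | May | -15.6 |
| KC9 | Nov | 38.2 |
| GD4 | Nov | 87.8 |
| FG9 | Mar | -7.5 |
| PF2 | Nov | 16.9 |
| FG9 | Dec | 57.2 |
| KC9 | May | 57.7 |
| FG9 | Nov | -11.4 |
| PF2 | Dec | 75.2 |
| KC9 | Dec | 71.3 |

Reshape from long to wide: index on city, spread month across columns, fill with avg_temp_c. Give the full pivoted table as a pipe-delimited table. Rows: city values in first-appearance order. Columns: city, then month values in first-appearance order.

Columns: city plus the 4 distinct month values (Dec, Mar, May, Nov).
For example, row GD4 column Dec takes avg_temp_c=-9.6 from the long row (GD4, Dec).

| city | Dec | Mar | May | Nov |
| GD4 | -9.6 | 86.2 | 66.3 | 87.8 |
| KC9 | 71.3 | 53.2 | 57.7 | 38.2 |
| PF2 | 75.2 | 0 | -12.3 | 16.9 |
| FG9 | 57.2 | -7.5 | -15.6 | -11.4 |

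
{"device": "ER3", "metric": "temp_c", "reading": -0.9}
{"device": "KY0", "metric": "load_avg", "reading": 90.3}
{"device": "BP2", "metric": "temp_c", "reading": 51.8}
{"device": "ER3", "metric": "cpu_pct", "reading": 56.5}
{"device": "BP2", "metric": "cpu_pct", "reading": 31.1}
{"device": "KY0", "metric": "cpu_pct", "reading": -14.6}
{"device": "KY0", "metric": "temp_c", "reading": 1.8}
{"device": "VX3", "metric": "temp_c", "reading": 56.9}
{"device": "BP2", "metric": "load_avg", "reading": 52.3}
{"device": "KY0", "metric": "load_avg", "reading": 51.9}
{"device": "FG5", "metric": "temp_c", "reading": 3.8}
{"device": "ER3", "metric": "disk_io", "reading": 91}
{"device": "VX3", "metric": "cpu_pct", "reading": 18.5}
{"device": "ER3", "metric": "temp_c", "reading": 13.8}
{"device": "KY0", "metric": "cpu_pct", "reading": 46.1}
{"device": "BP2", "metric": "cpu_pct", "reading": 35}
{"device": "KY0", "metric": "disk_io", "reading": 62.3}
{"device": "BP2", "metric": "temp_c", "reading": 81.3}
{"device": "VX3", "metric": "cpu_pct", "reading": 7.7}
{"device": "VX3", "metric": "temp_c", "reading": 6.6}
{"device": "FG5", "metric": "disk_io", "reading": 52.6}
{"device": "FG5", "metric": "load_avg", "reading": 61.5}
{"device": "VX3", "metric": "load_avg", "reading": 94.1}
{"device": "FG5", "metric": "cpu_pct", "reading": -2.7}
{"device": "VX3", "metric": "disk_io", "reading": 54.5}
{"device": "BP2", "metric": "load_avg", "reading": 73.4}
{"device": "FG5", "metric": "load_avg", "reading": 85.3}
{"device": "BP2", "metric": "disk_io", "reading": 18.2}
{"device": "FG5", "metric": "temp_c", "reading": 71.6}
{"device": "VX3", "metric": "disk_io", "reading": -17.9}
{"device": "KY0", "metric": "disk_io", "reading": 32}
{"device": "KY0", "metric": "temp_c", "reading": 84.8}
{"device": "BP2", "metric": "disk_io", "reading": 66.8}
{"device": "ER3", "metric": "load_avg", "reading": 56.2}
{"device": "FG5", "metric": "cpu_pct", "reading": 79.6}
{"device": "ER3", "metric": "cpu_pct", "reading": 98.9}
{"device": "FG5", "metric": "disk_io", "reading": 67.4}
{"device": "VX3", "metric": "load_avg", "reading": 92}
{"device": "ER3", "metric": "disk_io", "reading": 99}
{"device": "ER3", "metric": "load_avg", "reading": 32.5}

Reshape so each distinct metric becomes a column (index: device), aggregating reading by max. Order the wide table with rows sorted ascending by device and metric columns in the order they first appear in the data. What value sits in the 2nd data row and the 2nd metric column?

With rows sorted ascending by device, row 2 is device=ER3. metric columns in first-appearance order: temp_c, load_avg, cpu_pct, disk_io; column 2 is load_avg.
Long rows with device=ER3, metric=load_avg: max(56.2, 32.5) = 56.2.

56.2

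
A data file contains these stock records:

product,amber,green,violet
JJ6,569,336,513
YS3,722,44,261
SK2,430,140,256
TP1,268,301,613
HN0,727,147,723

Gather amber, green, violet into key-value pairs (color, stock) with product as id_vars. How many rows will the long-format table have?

15

5 product values × 3 melted columns = 15 rows.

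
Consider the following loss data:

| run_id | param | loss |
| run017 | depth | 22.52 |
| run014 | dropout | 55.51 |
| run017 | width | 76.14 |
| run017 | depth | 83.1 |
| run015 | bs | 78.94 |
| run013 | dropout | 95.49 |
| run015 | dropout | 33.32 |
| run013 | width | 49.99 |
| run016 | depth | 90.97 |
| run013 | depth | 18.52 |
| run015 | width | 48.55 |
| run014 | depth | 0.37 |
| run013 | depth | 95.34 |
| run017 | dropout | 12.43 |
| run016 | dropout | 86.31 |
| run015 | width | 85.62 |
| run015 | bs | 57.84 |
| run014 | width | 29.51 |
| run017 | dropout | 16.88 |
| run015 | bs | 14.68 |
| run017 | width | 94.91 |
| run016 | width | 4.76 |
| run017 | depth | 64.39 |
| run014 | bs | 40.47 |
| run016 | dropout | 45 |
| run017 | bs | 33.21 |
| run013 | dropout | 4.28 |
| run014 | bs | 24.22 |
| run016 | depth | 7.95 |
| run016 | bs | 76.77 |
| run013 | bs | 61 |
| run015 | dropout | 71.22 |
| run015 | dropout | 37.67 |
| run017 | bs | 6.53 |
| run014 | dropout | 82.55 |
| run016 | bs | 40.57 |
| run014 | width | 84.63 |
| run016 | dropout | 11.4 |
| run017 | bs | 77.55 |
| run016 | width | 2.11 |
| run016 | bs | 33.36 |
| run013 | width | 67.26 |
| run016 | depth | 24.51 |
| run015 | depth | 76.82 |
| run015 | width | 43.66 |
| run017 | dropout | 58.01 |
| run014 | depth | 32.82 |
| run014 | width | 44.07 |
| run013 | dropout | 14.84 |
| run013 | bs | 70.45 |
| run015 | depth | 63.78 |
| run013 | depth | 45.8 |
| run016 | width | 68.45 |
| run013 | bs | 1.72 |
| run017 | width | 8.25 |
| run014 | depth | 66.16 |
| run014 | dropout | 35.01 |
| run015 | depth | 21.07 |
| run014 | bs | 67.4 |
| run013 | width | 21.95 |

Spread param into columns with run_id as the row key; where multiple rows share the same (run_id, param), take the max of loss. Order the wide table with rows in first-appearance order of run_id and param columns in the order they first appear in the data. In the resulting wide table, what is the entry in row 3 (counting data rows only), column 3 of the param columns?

85.62

With rows in first-appearance order of run_id, row 3 is run_id=run015. param columns in first-appearance order: depth, dropout, width, bs; column 3 is width.
Long rows with run_id=run015, param=width: max(48.55, 85.62, 43.66) = 85.62.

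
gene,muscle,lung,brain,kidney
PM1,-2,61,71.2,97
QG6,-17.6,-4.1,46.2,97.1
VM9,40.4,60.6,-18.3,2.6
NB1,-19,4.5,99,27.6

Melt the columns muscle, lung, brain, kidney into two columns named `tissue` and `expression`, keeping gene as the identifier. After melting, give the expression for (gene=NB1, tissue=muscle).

-19

Unpivoting turns each (gene, wide-column) pair into one long row.
The wide cell at row NB1, column muscle holds -19, so the long row (NB1, muscle) has expression=-19.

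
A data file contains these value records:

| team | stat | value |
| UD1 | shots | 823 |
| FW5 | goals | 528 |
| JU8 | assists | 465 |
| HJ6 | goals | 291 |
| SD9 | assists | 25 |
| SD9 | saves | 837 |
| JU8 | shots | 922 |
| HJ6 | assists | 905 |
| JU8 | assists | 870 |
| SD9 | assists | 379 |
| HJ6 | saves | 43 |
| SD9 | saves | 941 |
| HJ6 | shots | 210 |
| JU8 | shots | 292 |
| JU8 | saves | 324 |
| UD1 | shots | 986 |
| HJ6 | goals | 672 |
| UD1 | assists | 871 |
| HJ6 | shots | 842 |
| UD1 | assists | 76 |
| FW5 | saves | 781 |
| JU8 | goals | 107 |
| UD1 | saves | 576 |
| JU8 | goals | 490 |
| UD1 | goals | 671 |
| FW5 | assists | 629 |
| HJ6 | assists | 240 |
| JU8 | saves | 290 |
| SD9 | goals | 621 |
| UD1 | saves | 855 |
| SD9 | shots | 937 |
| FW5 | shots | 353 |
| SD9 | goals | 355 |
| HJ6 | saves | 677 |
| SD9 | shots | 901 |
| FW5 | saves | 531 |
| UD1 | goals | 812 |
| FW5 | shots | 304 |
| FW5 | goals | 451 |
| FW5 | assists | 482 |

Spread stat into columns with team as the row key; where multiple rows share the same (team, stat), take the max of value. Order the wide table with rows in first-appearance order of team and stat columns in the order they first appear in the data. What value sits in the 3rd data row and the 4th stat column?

With rows in first-appearance order of team, row 3 is team=JU8. stat columns in first-appearance order: shots, goals, assists, saves; column 4 is saves.
Long rows with team=JU8, stat=saves: max(324, 290) = 324.

324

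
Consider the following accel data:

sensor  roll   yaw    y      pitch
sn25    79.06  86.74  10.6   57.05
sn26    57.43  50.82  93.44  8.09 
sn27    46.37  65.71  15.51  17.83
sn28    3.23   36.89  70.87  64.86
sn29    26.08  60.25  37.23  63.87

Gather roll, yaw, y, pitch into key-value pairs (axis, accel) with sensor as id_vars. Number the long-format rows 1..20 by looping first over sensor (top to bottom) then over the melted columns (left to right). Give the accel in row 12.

20 rows total (5 × 4). Row 12: index ⌊(12-1)/4⌋ = 2 into sensor → sn27; (12-1) mod 4 = 3 into the melted columns → pitch.
So row 12 is (sn27, pitch, 17.83); accel = 17.83.

17.83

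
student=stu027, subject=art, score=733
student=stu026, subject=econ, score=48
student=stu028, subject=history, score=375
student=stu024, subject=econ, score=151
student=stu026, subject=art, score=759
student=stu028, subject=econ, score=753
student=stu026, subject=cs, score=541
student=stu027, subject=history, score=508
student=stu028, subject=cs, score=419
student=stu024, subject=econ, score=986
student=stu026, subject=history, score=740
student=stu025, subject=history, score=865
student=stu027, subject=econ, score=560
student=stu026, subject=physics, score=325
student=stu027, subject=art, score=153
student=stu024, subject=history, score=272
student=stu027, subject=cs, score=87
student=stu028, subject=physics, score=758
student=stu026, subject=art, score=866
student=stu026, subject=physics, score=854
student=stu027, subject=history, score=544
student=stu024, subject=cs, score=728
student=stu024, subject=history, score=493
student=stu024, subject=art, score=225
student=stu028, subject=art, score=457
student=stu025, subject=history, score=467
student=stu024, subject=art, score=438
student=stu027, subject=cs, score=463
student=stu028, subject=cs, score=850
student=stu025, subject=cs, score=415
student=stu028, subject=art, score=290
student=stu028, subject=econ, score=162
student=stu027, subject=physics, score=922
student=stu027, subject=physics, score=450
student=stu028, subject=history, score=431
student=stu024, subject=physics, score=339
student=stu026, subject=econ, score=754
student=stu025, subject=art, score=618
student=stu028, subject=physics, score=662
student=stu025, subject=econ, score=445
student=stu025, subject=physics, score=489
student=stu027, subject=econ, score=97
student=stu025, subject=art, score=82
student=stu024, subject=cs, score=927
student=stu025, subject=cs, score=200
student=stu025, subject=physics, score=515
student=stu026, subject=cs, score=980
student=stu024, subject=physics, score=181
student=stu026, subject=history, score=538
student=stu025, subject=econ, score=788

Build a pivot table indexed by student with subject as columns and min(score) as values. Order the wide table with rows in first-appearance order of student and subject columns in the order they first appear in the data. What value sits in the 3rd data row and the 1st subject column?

290

With rows in first-appearance order of student, row 3 is student=stu028. subject columns in first-appearance order: art, econ, history, cs, physics; column 1 is art.
Long rows with student=stu028, subject=art: min(457, 290) = 290.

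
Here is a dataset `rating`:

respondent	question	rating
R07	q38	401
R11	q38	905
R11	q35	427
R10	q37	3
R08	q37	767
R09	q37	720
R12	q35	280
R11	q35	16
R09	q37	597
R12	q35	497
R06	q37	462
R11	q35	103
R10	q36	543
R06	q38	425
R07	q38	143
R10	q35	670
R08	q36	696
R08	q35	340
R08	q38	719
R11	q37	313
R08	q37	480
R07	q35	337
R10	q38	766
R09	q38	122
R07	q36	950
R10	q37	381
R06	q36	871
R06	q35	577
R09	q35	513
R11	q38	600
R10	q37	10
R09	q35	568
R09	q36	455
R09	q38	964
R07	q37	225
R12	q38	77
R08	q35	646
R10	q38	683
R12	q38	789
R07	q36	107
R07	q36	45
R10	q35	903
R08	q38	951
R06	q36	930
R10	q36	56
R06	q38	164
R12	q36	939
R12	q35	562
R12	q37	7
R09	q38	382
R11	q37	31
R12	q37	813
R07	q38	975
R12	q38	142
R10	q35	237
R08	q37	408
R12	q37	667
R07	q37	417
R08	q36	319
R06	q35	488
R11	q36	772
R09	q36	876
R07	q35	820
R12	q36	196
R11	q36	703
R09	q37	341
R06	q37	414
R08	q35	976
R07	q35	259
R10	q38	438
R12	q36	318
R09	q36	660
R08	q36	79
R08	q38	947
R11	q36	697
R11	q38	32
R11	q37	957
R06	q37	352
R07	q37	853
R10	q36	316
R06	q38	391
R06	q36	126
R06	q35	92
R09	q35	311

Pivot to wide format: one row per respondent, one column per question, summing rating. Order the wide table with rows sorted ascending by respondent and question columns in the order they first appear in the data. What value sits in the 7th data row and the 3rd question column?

1487

With rows sorted ascending by respondent, row 7 is respondent=R12. question columns in first-appearance order: q38, q35, q37, q36; column 3 is q37.
Long rows with respondent=R12, question=q37: 7 + 813 + 667 = 1487.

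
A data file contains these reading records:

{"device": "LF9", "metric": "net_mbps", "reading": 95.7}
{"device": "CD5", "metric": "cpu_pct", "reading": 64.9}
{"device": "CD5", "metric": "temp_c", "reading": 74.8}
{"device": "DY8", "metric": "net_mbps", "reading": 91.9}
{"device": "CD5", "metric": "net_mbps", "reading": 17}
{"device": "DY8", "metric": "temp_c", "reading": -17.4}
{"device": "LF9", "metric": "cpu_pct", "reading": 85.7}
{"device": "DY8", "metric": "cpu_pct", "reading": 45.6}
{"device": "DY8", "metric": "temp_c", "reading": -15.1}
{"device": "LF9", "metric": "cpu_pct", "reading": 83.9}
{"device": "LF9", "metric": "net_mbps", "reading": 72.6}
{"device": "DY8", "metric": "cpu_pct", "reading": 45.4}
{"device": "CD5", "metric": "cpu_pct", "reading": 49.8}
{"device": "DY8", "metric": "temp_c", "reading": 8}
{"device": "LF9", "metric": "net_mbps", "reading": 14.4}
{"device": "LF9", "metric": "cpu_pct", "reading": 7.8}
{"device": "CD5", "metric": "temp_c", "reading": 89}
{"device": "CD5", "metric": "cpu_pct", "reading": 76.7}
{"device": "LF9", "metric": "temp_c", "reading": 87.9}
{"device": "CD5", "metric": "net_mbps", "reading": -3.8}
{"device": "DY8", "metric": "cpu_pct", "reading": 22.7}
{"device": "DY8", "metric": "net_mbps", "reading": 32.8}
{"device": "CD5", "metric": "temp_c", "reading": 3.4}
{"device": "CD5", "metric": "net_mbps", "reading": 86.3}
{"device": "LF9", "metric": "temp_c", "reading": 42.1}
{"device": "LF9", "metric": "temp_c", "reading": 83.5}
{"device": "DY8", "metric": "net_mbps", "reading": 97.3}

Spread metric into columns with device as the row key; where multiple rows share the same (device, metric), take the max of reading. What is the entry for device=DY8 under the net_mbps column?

97.3

Rows with device=DY8 and metric=net_mbps: reading values are 91.9, 32.8, 97.3.
max(91.9, 32.8, 97.3) = 97.3.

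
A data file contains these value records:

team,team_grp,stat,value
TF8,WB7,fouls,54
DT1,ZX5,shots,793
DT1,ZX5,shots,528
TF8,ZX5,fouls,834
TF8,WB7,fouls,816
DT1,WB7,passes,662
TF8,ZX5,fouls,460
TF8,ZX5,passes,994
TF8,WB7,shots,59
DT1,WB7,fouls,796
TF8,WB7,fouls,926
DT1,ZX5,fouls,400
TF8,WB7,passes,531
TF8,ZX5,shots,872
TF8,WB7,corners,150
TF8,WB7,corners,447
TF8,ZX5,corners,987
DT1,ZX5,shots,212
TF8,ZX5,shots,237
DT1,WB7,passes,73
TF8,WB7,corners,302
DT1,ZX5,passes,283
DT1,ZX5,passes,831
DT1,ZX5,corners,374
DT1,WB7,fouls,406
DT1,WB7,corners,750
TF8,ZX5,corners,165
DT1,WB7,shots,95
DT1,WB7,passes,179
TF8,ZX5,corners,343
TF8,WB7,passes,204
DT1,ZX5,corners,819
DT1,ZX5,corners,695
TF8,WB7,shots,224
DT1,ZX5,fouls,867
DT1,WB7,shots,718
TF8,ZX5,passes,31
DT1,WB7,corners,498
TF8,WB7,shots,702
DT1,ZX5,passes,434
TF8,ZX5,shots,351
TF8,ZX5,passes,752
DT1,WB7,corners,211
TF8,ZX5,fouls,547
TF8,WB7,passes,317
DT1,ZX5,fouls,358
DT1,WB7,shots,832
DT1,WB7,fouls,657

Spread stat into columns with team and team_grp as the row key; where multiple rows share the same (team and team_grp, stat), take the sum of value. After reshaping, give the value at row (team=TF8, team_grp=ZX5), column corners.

1495

Rows with team=TF8, team_grp=ZX5 and stat=corners: value values are 987, 165, 343.
987 + 165 + 343 = 1495.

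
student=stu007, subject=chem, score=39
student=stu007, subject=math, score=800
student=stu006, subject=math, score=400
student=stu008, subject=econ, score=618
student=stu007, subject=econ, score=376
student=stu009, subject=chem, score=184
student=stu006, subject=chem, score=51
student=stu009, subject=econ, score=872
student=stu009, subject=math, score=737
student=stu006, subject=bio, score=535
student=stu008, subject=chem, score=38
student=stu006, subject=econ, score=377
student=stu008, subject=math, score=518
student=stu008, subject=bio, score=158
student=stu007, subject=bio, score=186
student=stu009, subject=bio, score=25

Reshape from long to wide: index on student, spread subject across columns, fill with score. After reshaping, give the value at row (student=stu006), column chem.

Wide layout: rows indexed by student, columns are the 4 distinct subject values (chem, math, econ, bio).
Cell (student=stu006, subject=chem) draws from the long row where student=stu006 and subject=chem, which has score=51.

51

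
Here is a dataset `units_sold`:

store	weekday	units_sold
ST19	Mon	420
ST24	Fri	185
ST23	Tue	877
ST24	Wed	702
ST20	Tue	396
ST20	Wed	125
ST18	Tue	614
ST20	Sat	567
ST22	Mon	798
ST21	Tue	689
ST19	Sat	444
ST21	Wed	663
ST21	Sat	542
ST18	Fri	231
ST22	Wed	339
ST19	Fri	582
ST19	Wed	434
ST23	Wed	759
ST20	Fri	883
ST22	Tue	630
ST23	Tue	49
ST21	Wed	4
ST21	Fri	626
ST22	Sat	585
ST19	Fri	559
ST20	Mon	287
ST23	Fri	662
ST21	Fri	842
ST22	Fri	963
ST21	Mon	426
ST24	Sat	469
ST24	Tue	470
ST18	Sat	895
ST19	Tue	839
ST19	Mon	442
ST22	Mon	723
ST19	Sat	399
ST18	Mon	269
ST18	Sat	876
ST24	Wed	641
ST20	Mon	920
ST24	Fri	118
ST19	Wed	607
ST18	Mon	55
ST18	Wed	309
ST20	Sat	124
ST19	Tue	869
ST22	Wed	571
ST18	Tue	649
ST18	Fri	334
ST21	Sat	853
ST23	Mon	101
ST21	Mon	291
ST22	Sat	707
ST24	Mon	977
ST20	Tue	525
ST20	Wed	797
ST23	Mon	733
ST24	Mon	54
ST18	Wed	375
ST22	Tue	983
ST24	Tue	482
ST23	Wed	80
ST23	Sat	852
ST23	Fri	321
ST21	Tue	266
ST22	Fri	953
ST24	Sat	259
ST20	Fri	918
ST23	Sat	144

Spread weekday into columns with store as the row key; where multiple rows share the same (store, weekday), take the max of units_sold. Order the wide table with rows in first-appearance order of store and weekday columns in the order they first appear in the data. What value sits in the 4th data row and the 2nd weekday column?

918

With rows in first-appearance order of store, row 4 is store=ST20. weekday columns in first-appearance order: Mon, Fri, Tue, Wed, Sat; column 2 is Fri.
Long rows with store=ST20, weekday=Fri: max(883, 918) = 918.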